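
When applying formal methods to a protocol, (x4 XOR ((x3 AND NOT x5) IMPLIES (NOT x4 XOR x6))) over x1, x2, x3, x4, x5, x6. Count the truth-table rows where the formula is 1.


Formula: (x4 XOR ((x3 AND NOT x5) IMPLIES (NOT x4 XOR x6))) over 6 vars (64 rows)
Evaluate each row (x1, x2, x3, x4, x5, x6 as bits, MSB first):
  row 0 [000000]: (0 XOR ((0 AND NOT 0) IMPLIES (NOT 0 XOR 0))) -> 1
  row 1 [000001]: (0 XOR ((0 AND NOT 0) IMPLIES (NOT 0 XOR 1))) -> 1
  row 2 [000010]: (0 XOR ((0 AND NOT 1) IMPLIES (NOT 0 XOR 0))) -> 1
  row 3 [000011]: (0 XOR ((0 AND NOT 1) IMPLIES (NOT 0 XOR 1))) -> 1
  row 4 [000100]: (1 XOR ((0 AND NOT 0) IMPLIES (NOT 1 XOR 0))) -> 0
  (every remaining row is evaluated the same way; all 64 results are listed next)
Full result column, 8 rows per line (x1,x2,x3 fixed per line; x4,x5,x6 runs 000..111 left to right):
  rows 0-7 [x1,x2,x3=000]: 11110000  (ones: 4)
  rows 8-15 [x1,x2,x3=001]: 10111000  (ones: 4)
  rows 16-23 [x1,x2,x3=010]: 11110000  (ones: 4)
  rows 24-31 [x1,x2,x3=011]: 10111000  (ones: 4)
  rows 32-39 [x1,x2,x3=100]: 11110000  (ones: 4)
  rows 40-47 [x1,x2,x3=101]: 10111000  (ones: 4)
  rows 48-55 [x1,x2,x3=110]: 11110000  (ones: 4)
  rows 56-63 [x1,x2,x3=111]: 10111000  (ones: 4)
Count of 1-rows = 4+4+4+4+4+4+4+4 = 32

32


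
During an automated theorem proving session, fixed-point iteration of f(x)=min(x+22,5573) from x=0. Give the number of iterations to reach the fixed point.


Step 1: x=0, cap=5573, increment=22
Step 2: x grows by 22 each step until capped at 5573; fixed point is x=5573
Step 3: iterations = ceil(5573/22) = 254

254


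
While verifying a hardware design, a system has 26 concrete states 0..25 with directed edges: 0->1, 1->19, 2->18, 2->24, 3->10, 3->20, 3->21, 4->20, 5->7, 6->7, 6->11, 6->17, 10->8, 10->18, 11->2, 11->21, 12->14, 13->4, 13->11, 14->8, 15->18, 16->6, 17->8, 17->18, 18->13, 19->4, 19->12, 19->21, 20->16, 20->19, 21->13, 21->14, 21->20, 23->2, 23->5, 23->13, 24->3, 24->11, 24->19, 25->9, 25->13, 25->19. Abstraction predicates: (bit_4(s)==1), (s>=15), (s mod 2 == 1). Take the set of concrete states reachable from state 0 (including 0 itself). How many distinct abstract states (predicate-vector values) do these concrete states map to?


BFS from 0:
Concrete reachable: {0, 1, 2, 3, 4, 6, 7, 8, 10, 11, 12, 13, 14, 16, 17, 18, 19, 20, 21, 24}
Abstract via predicates (bit_4(s)==1), (s>=15), (s mod 2 == 1):
  (0,0,0) <- {0, 2, 4, 6, 8, 10, 12, 14}
  (0,0,1) <- {1, 3, 7, 11, 13}
  (1,1,0) <- {16, 18, 20, 24}
  (1,1,1) <- {17, 19, 21}
Distinct abstract states = 4

4


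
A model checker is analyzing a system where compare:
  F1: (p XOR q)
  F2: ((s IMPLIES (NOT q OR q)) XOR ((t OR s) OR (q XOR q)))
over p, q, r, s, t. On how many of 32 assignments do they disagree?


F1 = (p XOR q)
F2 = ((s IMPLIES (NOT q OR q)) XOR ((t OR s) OR (q XOR q)))
Evaluate both on each of 32 rows (bits = p,q,r,s,t):
  row 0 [00000]: F1=0 F2=1 (differ) -> 1
  row 1 [00001]: F1=0 F2=0 -> 0
  row 2 [00010]: F1=0 F2=0 -> 0
  row 3 [00011]: F1=0 F2=0 -> 0
  row 4 [00100]: F1=0 F2=1 (differ) -> 1
  row 5 [00101]: F1=0 F2=0 -> 0
  row 6 [00110]: F1=0 F2=0 -> 0
  row 7 [00111]: F1=0 F2=0 -> 0
  row 8 [01000]: F1=1 F2=1 -> 0
  row 9 [01001]: F1=1 F2=0 (differ) -> 1
  row 10 [01010]: F1=1 F2=0 (differ) -> 1
  row 11 [01011]: F1=1 F2=0 (differ) -> 1
  row 12 [01100]: F1=1 F2=1 -> 0
  row 13 [01101]: F1=1 F2=0 (differ) -> 1
  row 14 [01110]: F1=1 F2=0 (differ) -> 1
  row 15 [01111]: F1=1 F2=0 (differ) -> 1
  row 16 [10000]: F1=1 F2=1 -> 0
  row 17 [10001]: F1=1 F2=0 (differ) -> 1
  row 18 [10010]: F1=1 F2=0 (differ) -> 1
  row 19 [10011]: F1=1 F2=0 (differ) -> 1
  row 20 [10100]: F1=1 F2=1 -> 0
  row 21 [10101]: F1=1 F2=0 (differ) -> 1
  row 22 [10110]: F1=1 F2=0 (differ) -> 1
  row 23 [10111]: F1=1 F2=0 (differ) -> 1
  row 24 [11000]: F1=0 F2=1 (differ) -> 1
  row 25 [11001]: F1=0 F2=0 -> 0
  row 26 [11010]: F1=0 F2=0 -> 0
  row 27 [11011]: F1=0 F2=0 -> 0
  row 28 [11100]: F1=0 F2=1 (differ) -> 1
  row 29 [11101]: F1=0 F2=0 -> 0
  row 30 [11110]: F1=0 F2=0 -> 0
  row 31 [11111]: F1=0 F2=0 -> 0
Full result column, 8 rows per line (p,q fixed per line; r,s,t runs 000..111 left to right):
  rows 0-7 [p,q=00]: 10001000  (ones: 2)
  rows 8-15 [p,q=01]: 01110111  (ones: 6)
  rows 16-23 [p,q=10]: 01110111  (ones: 6)
  rows 24-31 [p,q=11]: 10001000  (ones: 2)
Disagreements = 2+6+6+2 = 16

16


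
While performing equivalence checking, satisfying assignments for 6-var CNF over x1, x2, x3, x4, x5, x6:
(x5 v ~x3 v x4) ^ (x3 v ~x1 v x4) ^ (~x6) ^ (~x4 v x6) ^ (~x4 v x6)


CNF with 5 clauses over 6 vars (64 assignments).
An assignment satisfies CNF iff every clause has >=1 true literal.
Check each row (bits = x1,x2,x3,x4,x5,x6; clause T/F shown):
  row 0 [000000]: clauses=TTTTT -> 1
  row 1 [000001]: clauses=TTFTT -> 0
  row 2 [000010]: clauses=TTTTT -> 1
  row 3 [000011]: clauses=TTFTT -> 0
  row 4 [000100]: clauses=TTTFF -> 0
  (every remaining row is evaluated the same way; all 64 results are listed next)
Full result column, 8 rows per line (x1,x2,x3 fixed per line; x4,x5,x6 runs 000..111 left to right):
  rows 0-7 [x1,x2,x3=000]: 10100000  (ones: 2)
  rows 8-15 [x1,x2,x3=001]: 00100000  (ones: 1)
  rows 16-23 [x1,x2,x3=010]: 10100000  (ones: 2)
  rows 24-31 [x1,x2,x3=011]: 00100000  (ones: 1)
  rows 32-39 [x1,x2,x3=100]: 00000000  (ones: 0)
  rows 40-47 [x1,x2,x3=101]: 00100000  (ones: 1)
  rows 48-55 [x1,x2,x3=110]: 00000000  (ones: 0)
  rows 56-63 [x1,x2,x3=111]: 00100000  (ones: 1)
Satisfying assignments = 2+1+2+1+0+1+0+1 = 8

8


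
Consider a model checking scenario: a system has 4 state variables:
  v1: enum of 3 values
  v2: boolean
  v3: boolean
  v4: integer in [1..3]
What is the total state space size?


State space = product of domain sizes of all variables.
Domain sizes:
  v1 (enum of 3 values): 3
  v2 (boolean): 2
  v3 (boolean): 2
  v4 (integer in [1..3]): 3
Product = 3 * 2 * 2 * 3 = 36

36


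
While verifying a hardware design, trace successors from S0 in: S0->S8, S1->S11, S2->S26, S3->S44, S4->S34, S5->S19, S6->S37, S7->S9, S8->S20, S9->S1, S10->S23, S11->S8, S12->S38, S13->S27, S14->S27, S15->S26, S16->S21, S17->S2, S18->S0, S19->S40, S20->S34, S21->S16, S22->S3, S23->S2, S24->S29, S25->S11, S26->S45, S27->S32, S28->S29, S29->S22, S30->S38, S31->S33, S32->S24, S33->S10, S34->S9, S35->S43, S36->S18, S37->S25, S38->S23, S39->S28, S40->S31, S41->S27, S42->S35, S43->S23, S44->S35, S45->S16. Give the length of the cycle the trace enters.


Trace from S0 until a state repeats:
  S0 -> S8 -> S20 -> S34 -> S9 -> S1 -> S11 -> S8
S8 first seen at step 1, revisited at step 7.
Cycle length = 7 - 1 = 6

6


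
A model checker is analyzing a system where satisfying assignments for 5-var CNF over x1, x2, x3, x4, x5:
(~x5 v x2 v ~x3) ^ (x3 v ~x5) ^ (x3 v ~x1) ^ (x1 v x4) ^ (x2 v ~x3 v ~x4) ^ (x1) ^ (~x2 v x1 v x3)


CNF with 7 clauses over 5 vars (32 assignments).
An assignment satisfies CNF iff every clause has >=1 true literal.
Check each row (bits = x1,x2,x3,x4,x5; clause T/F shown):
  row 0 [00000]: clauses=TTTFTFT -> 0
  row 1 [00001]: clauses=TFTFTFT -> 0
  row 2 [00010]: clauses=TTTTTFT -> 0
  row 3 [00011]: clauses=TFTTTFT -> 0
  row 4 [00100]: clauses=TTTFTFT -> 0
  row 5 [00101]: clauses=FTTFTFT -> 0
  row 6 [00110]: clauses=TTTTFFT -> 0
  row 7 [00111]: clauses=FTTTFFT -> 0
  row 8 [01000]: clauses=TTTFTFF -> 0
  row 9 [01001]: clauses=TFTFTFF -> 0
  row 10 [01010]: clauses=TTTTTFF -> 0
  row 11 [01011]: clauses=TFTTTFF -> 0
  row 12 [01100]: clauses=TTTFTFT -> 0
  row 13 [01101]: clauses=TTTFTFT -> 0
  row 14 [01110]: clauses=TTTTTFT -> 0
  row 15 [01111]: clauses=TTTTTFT -> 0
  row 16 [10000]: clauses=TTFTTTT -> 0
  row 17 [10001]: clauses=TFFTTTT -> 0
  row 18 [10010]: clauses=TTFTTTT -> 0
  row 19 [10011]: clauses=TFFTTTT -> 0
  row 20 [10100]: clauses=TTTTTTT -> 1
  row 21 [10101]: clauses=FTTTTTT -> 0
  row 22 [10110]: clauses=TTTTFTT -> 0
  row 23 [10111]: clauses=FTTTFTT -> 0
  row 24 [11000]: clauses=TTFTTTT -> 0
  row 25 [11001]: clauses=TFFTTTT -> 0
  row 26 [11010]: clauses=TTFTTTT -> 0
  row 27 [11011]: clauses=TFFTTTT -> 0
  row 28 [11100]: clauses=TTTTTTT -> 1
  row 29 [11101]: clauses=TTTTTTT -> 1
  row 30 [11110]: clauses=TTTTTTT -> 1
  row 31 [11111]: clauses=TTTTTTT -> 1
Full result column, 8 rows per line (x1,x2 fixed per line; x3,x4,x5 runs 000..111 left to right):
  rows 0-7 [x1,x2=00]: 00000000  (ones: 0)
  rows 8-15 [x1,x2=01]: 00000000  (ones: 0)
  rows 16-23 [x1,x2=10]: 00001000  (ones: 1)
  rows 24-31 [x1,x2=11]: 00001111  (ones: 4)
Satisfying assignments = 0+0+1+4 = 5

5


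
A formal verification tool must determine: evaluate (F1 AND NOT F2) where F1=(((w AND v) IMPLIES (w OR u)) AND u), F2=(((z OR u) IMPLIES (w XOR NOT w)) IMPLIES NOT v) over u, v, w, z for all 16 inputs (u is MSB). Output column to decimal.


F1 = (((w AND v) IMPLIES (w OR u)) AND u)
F2 = (((z OR u) IMPLIES (w XOR NOT w)) IMPLIES NOT v)
Counterexample to F1=>F2 is where F1=1 and F2=0.
Evaluate each row (bits = u,v,w,z, MSB first):
  row 0 [0000]: F1=0 F2=1 -> F1&~F2 -> 0
  row 1 [0001]: F1=0 F2=1 -> F1&~F2 -> 0
  row 2 [0010]: F1=0 F2=1 -> F1&~F2 -> 0
  row 3 [0011]: F1=0 F2=1 -> F1&~F2 -> 0
  row 4 [0100]: F1=0 F2=0 -> F1&~F2 -> 0
  row 5 [0101]: F1=0 F2=0 -> F1&~F2 -> 0
  row 6 [0110]: F1=0 F2=0 -> F1&~F2 -> 0
  row 7 [0111]: F1=0 F2=0 -> F1&~F2 -> 0
  row 8 [1000]: F1=1 F2=1 -> F1&~F2 -> 0
  row 9 [1001]: F1=1 F2=1 -> F1&~F2 -> 0
  row 10 [1010]: F1=1 F2=1 -> F1&~F2 -> 0
  row 11 [1011]: F1=1 F2=1 -> F1&~F2 -> 0
  row 12 [1100]: F1=1 F2=0 -> F1&~F2 -> 1
  row 13 [1101]: F1=1 F2=0 -> F1&~F2 -> 1
  row 14 [1110]: F1=1 F2=0 -> F1&~F2 -> 1
  row 15 [1111]: F1=1 F2=0 -> F1&~F2 -> 1
Full result column, 4 rows per line (u,v fixed per line; w,z runs 00..11 left to right):
  rows 0-3 [u,v=00]: 0000  = hex 0
  rows 4-7 [u,v=01]: 0000  = hex 0
  rows 8-11 [u,v=10]: 0000  = hex 0
  rows 12-15 [u,v=11]: 1111  = hex F
Counterexample vector (row 0 .. row 15) = 0000000000001111
Output column grouped in 4s = 0000 0000 0000 1111 = 0x000F
Convert to decimal digit by digit (value = value*16 + digit):
  0 -> 0
  0*16 + 0 = 0
  0*16 + 0 = 0
  0*16 + 15 (F) = 15
Decimal = 15

15


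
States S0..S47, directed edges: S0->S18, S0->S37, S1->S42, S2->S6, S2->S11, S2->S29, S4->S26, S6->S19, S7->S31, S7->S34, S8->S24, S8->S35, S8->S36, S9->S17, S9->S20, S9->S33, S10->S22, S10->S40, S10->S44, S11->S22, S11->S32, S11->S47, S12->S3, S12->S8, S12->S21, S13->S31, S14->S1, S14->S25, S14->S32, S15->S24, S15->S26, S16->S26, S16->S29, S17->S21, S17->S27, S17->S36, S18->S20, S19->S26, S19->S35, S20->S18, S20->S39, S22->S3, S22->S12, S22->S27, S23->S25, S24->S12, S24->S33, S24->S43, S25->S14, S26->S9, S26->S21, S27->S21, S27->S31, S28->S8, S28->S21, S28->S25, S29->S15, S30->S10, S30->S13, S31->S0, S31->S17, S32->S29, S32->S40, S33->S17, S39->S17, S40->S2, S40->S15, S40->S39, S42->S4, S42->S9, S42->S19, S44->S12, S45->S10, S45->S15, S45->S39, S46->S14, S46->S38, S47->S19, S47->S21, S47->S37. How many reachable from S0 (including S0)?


BFS from S0:
  layer 0: {S0}
  layer 1: {S18, S37}
  layer 2: {S20}
  layer 3: {S39}
  layer 4: {S17}
  layer 5: {S21, S27, S36}
  layer 6: {S31}
Reachable set: {S0, S17, S18, S20, S21, S27, S31, S36, S37, S39}
Count = 10

10


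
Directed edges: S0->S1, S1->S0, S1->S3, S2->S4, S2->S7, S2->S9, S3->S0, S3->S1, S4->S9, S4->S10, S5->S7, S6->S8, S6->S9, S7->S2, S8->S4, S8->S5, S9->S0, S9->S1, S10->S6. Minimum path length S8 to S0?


BFS layer-by-layer from S8:
  dist 0: {S8}
  dist 1: {S4, S5}
  dist 2: {S7, S9, S10}
  dist 3: {S0, S1, S2, S6}
  -> S0 reached at distance 3
Shortest path length = 3

3


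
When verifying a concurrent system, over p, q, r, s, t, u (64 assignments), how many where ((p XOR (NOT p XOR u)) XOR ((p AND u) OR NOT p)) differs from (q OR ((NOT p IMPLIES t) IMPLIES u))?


F1 = ((p XOR (NOT p XOR u)) XOR ((p AND u) OR NOT p))
F2 = (q OR ((NOT p IMPLIES t) IMPLIES u))
Evaluate both on each of 64 rows (bits = p,q,r,s,t,u):
  row 0 [000000]: F1=0 F2=1 (differ) -> 1
  row 1 [000001]: F1=1 F2=1 -> 0
  row 2 [000010]: F1=0 F2=0 -> 0
  row 3 [000011]: F1=1 F2=1 -> 0
  row 4 [000100]: F1=0 F2=1 (differ) -> 1
  (every remaining row is evaluated the same way; all 64 results are listed next)
Full result column, 8 rows per line (p,q,r fixed per line; s,t,u runs 000..111 left to right):
  rows 0-7 [p,q,r=000]: 10001000  (ones: 2)
  rows 8-15 [p,q,r=001]: 10001000  (ones: 2)
  rows 16-23 [p,q,r=010]: 10101010  (ones: 4)
  rows 24-31 [p,q,r=011]: 10101010  (ones: 4)
  rows 32-39 [p,q,r=100]: 10101010  (ones: 4)
  rows 40-47 [p,q,r=101]: 10101010  (ones: 4)
  rows 48-55 [p,q,r=110]: 00000000  (ones: 0)
  rows 56-63 [p,q,r=111]: 00000000  (ones: 0)
Disagreements = 2+2+4+4+4+4+0+0 = 20

20


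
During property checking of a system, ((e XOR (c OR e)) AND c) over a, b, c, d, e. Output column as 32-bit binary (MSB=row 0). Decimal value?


Formula: ((e XOR (c OR e)) AND c) over a, b, c, d, e (32 rows)
Evaluate each row (bits = a,b,c,d,e, MSB first):
  row 0 [00000]: ((0 XOR (0 OR 0)) AND 0) -> 0
  row 1 [00001]: ((1 XOR (0 OR 1)) AND 0) -> 0
  row 2 [00010]: ((0 XOR (0 OR 0)) AND 0) -> 0
  row 3 [00011]: ((1 XOR (0 OR 1)) AND 0) -> 0
  row 4 [00100]: ((0 XOR (1 OR 0)) AND 1) -> 1
  row 5 [00101]: ((1 XOR (1 OR 1)) AND 1) -> 0
  row 6 [00110]: ((0 XOR (1 OR 0)) AND 1) -> 1
  row 7 [00111]: ((1 XOR (1 OR 1)) AND 1) -> 0
  row 8 [01000]: ((0 XOR (0 OR 0)) AND 0) -> 0
  row 9 [01001]: ((1 XOR (0 OR 1)) AND 0) -> 0
  row 10 [01010]: ((0 XOR (0 OR 0)) AND 0) -> 0
  row 11 [01011]: ((1 XOR (0 OR 1)) AND 0) -> 0
  row 12 [01100]: ((0 XOR (1 OR 0)) AND 1) -> 1
  row 13 [01101]: ((1 XOR (1 OR 1)) AND 1) -> 0
  row 14 [01110]: ((0 XOR (1 OR 0)) AND 1) -> 1
  row 15 [01111]: ((1 XOR (1 OR 1)) AND 1) -> 0
  row 16 [10000]: ((0 XOR (0 OR 0)) AND 0) -> 0
  row 17 [10001]: ((1 XOR (0 OR 1)) AND 0) -> 0
  row 18 [10010]: ((0 XOR (0 OR 0)) AND 0) -> 0
  row 19 [10011]: ((1 XOR (0 OR 1)) AND 0) -> 0
  row 20 [10100]: ((0 XOR (1 OR 0)) AND 1) -> 1
  row 21 [10101]: ((1 XOR (1 OR 1)) AND 1) -> 0
  row 22 [10110]: ((0 XOR (1 OR 0)) AND 1) -> 1
  row 23 [10111]: ((1 XOR (1 OR 1)) AND 1) -> 0
  row 24 [11000]: ((0 XOR (0 OR 0)) AND 0) -> 0
  row 25 [11001]: ((1 XOR (0 OR 1)) AND 0) -> 0
  row 26 [11010]: ((0 XOR (0 OR 0)) AND 0) -> 0
  row 27 [11011]: ((1 XOR (0 OR 1)) AND 0) -> 0
  row 28 [11100]: ((0 XOR (1 OR 0)) AND 1) -> 1
  row 29 [11101]: ((1 XOR (1 OR 1)) AND 1) -> 0
  row 30 [11110]: ((0 XOR (1 OR 0)) AND 1) -> 1
  row 31 [11111]: ((1 XOR (1 OR 1)) AND 1) -> 0
Full result column, 4 rows per line (a,b,c fixed per line; d,e runs 00..11 left to right):
  rows 0-3 [a,b,c=000]: 0000  = hex 0
  rows 4-7 [a,b,c=001]: 1010  = hex A
  rows 8-11 [a,b,c=010]: 0000  = hex 0
  rows 12-15 [a,b,c=011]: 1010  = hex A
  rows 16-19 [a,b,c=100]: 0000  = hex 0
  rows 20-23 [a,b,c=101]: 1010  = hex A
  rows 24-27 [a,b,c=110]: 0000  = hex 0
  rows 28-31 [a,b,c=111]: 1010  = hex A
Output column (row 0 .. row 31) = 00001010000010100000101000001010
Output column grouped in 4s = 0000 1010 0000 1010 0000 1010 0000 1010 = 0x0A0A0A0A
Convert to decimal digit by digit (value = value*16 + digit):
  0 -> 0
  0*16 + 10 (A) = 10
  10*16 + 0 = 160
  160*16 + 10 (A) = 2570
  2570*16 + 0 = 41120
  41120*16 + 10 (A) = 657930
  657930*16 + 0 = 10526880
  10526880*16 + 10 (A) = 168430090
Decimal = 168430090

168430090


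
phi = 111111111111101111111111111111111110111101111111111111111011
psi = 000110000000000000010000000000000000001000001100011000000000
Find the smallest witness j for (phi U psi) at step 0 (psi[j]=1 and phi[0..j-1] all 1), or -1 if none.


(phi U psi) at 0: need smallest j with psi[j]=1 and phi[i]=1 for all i in [0,j).
Scan from step 0:
  step 0: phi=1, psi=0 -> continue
  step 1: phi=1, psi=0 -> continue
  step 2: phi=1, psi=0 -> continue
  step 3: psi=1 and phi held for [0,3) -> witness found
Witness step = 3

3


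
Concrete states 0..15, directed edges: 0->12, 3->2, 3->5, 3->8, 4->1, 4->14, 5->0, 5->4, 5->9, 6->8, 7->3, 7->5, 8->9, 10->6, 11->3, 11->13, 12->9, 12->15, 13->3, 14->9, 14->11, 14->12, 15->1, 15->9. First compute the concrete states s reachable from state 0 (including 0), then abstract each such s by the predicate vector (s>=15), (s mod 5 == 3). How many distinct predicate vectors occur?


BFS from 0:
Concrete reachable: {0, 1, 9, 12, 15}
Abstract via predicates (s>=15), (s mod 5 == 3):
  (0,0) <- {0, 1, 9, 12}
  (1,0) <- {15}
Distinct abstract states = 2

2


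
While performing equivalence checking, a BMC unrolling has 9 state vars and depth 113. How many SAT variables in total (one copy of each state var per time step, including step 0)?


BMC unrolls to depth k, creating one copy of each state var for steps 0..k.
Step count = 113 + 1 = 114 (steps 0 through 113)
Vars per step = 9
Total = 9 * 114 = 1026

1026


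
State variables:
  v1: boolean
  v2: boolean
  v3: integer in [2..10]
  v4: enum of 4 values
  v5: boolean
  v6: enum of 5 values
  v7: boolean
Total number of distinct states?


State space = product of domain sizes of all variables.
Domain sizes:
  v1 (boolean): 2
  v2 (boolean): 2
  v3 (integer in [2..10]): 9
  v4 (enum of 4 values): 4
  v5 (boolean): 2
  v6 (enum of 5 values): 5
  v7 (boolean): 2
Product = 2 * 2 * 9 * 4 * 2 * 5 * 2 = 2880

2880


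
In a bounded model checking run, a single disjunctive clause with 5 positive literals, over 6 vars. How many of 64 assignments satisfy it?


Step 1: Total=2^6=64
Step 2: Unsat when all 5 false: 2^1=2
Step 3: Sat=64-2=62

62


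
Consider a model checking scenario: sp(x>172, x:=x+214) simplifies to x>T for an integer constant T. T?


Formula: sp(P, x:=E) = exists old_x. (x = E[old_x/x]) AND P[old_x/x] (old_x is the value of x before the assignment; eliminate old_x by solving x = E[old_x/x] for old_x)
Step 1: Precondition P: x>172, i.e. old_x > 172
Step 2: Assignment gives x = old_x + 214, so old_x = x - 214
Step 3: Substitute into P: x - 214 > 172
Step 4: Simplify: x > 172+214 = 386

386


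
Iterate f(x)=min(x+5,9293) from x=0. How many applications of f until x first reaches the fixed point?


Step 1: x=0, cap=9293, increment=5
Step 2: x grows by 5 each step until capped at 9293; fixed point is x=9293
Step 3: iterations = ceil(9293/5) = 1859

1859


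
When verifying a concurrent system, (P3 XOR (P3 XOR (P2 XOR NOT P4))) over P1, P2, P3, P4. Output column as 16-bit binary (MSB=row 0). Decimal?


Formula: (P3 XOR (P3 XOR (P2 XOR NOT P4))) over P1, P2, P3, P4 (16 rows)
Evaluate each row (bits = P1,P2,P3,P4, MSB first):
  row 0 [0000]: (0 XOR (0 XOR (0 XOR NOT 0))) -> 1
  row 1 [0001]: (0 XOR (0 XOR (0 XOR NOT 1))) -> 0
  row 2 [0010]: (1 XOR (1 XOR (0 XOR NOT 0))) -> 1
  row 3 [0011]: (1 XOR (1 XOR (0 XOR NOT 1))) -> 0
  row 4 [0100]: (0 XOR (0 XOR (1 XOR NOT 0))) -> 0
  row 5 [0101]: (0 XOR (0 XOR (1 XOR NOT 1))) -> 1
  row 6 [0110]: (1 XOR (1 XOR (1 XOR NOT 0))) -> 0
  row 7 [0111]: (1 XOR (1 XOR (1 XOR NOT 1))) -> 1
  row 8 [1000]: (0 XOR (0 XOR (0 XOR NOT 0))) -> 1
  row 9 [1001]: (0 XOR (0 XOR (0 XOR NOT 1))) -> 0
  row 10 [1010]: (1 XOR (1 XOR (0 XOR NOT 0))) -> 1
  row 11 [1011]: (1 XOR (1 XOR (0 XOR NOT 1))) -> 0
  row 12 [1100]: (0 XOR (0 XOR (1 XOR NOT 0))) -> 0
  row 13 [1101]: (0 XOR (0 XOR (1 XOR NOT 1))) -> 1
  row 14 [1110]: (1 XOR (1 XOR (1 XOR NOT 0))) -> 0
  row 15 [1111]: (1 XOR (1 XOR (1 XOR NOT 1))) -> 1
Full result column, 4 rows per line (P1,P2 fixed per line; P3,P4 runs 00..11 left to right):
  rows 0-3 [P1,P2=00]: 1010  = hex A
  rows 4-7 [P1,P2=01]: 0101  = hex 5
  rows 8-11 [P1,P2=10]: 1010  = hex A
  rows 12-15 [P1,P2=11]: 0101  = hex 5
Output column (row 0 .. row 15) = 1010010110100101
Output column grouped in 4s = 1010 0101 1010 0101 = 0xA5A5
Convert to decimal digit by digit (value = value*16 + digit):
  A -> 10
  10*16 + 5 = 165
  165*16 + 10 (A) = 2650
  2650*16 + 5 = 42405
Decimal = 42405

42405


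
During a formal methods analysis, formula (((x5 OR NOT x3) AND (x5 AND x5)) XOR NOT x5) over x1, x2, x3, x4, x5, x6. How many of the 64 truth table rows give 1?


Formula: (((x5 OR NOT x3) AND (x5 AND x5)) XOR NOT x5) over 6 vars (64 rows)
Evaluate each row (x1, x2, x3, x4, x5, x6 as bits, MSB first):
  row 0 [000000]: (((0 OR NOT 0) AND (0 AND 0)) XOR NOT 0) -> 1
  row 1 [000001]: (((0 OR NOT 0) AND (0 AND 0)) XOR NOT 0) -> 1
  row 2 [000010]: (((1 OR NOT 0) AND (1 AND 1)) XOR NOT 1) -> 1
  row 3 [000011]: (((1 OR NOT 0) AND (1 AND 1)) XOR NOT 1) -> 1
  row 4 [000100]: (((0 OR NOT 0) AND (0 AND 0)) XOR NOT 0) -> 1
  (every remaining row is evaluated the same way; all 64 results are listed next)
Full result column, 8 rows per line (x1,x2,x3 fixed per line; x4,x5,x6 runs 000..111 left to right):
  rows 0-7 [x1,x2,x3=000]: 11111111  (ones: 8)
  rows 8-15 [x1,x2,x3=001]: 11111111  (ones: 8)
  rows 16-23 [x1,x2,x3=010]: 11111111  (ones: 8)
  rows 24-31 [x1,x2,x3=011]: 11111111  (ones: 8)
  rows 32-39 [x1,x2,x3=100]: 11111111  (ones: 8)
  rows 40-47 [x1,x2,x3=101]: 11111111  (ones: 8)
  rows 48-55 [x1,x2,x3=110]: 11111111  (ones: 8)
  rows 56-63 [x1,x2,x3=111]: 11111111  (ones: 8)
Count of 1-rows = 8+8+8+8+8+8+8+8 = 64

64


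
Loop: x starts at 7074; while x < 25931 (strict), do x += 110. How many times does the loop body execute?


Step 1: x goes from 7074 toward 25931 by 110; the body runs while x<25931, so iterations = ceil((bound-start)/step)
Step 2: Distance=18857
Step 3: ceil(18857/110)=172

172


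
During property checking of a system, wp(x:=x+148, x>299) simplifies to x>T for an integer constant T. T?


Formula: wp(x:=E, P) = P[E/x] (substitute E for x in postcondition)
Step 1: Postcondition: x>299
Step 2: Substitute x+148 for x: x+148>299
Step 3: Solve for x: x > 299-148 = 151

151


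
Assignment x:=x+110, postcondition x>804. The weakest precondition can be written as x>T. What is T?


Formula: wp(x:=E, P) = P[E/x] (substitute E for x in postcondition)
Step 1: Postcondition: x>804
Step 2: Substitute x+110 for x: x+110>804
Step 3: Solve for x: x > 804-110 = 694

694


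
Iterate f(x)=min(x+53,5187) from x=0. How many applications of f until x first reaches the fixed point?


Step 1: x=0, cap=5187, increment=53
Step 2: x grows by 53 each step until capped at 5187; fixed point is x=5187
Step 3: iterations = ceil(5187/53) = 98

98


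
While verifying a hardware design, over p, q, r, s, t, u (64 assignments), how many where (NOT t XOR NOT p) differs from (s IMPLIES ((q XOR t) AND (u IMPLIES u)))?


F1 = (NOT t XOR NOT p)
F2 = (s IMPLIES ((q XOR t) AND (u IMPLIES u)))
Evaluate both on each of 64 rows (bits = p,q,r,s,t,u):
  row 0 [000000]: F1=0 F2=1 (differ) -> 1
  row 1 [000001]: F1=0 F2=1 (differ) -> 1
  row 2 [000010]: F1=1 F2=1 -> 0
  row 3 [000011]: F1=1 F2=1 -> 0
  row 4 [000100]: F1=0 F2=0 -> 0
  (every remaining row is evaluated the same way; all 64 results are listed next)
Full result column, 8 rows per line (p,q,r fixed per line; s,t,u runs 000..111 left to right):
  rows 0-7 [p,q,r=000]: 11000000  (ones: 2)
  rows 8-15 [p,q,r=001]: 11000000  (ones: 2)
  rows 16-23 [p,q,r=010]: 11001111  (ones: 6)
  rows 24-31 [p,q,r=011]: 11001111  (ones: 6)
  rows 32-39 [p,q,r=100]: 00111111  (ones: 6)
  rows 40-47 [p,q,r=101]: 00111111  (ones: 6)
  rows 48-55 [p,q,r=110]: 00110000  (ones: 2)
  rows 56-63 [p,q,r=111]: 00110000  (ones: 2)
Disagreements = 2+2+6+6+6+6+2+2 = 32

32


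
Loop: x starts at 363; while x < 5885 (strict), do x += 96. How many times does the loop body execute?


Step 1: x goes from 363 toward 5885 by 96; the body runs while x<5885, so iterations = ceil((bound-start)/step)
Step 2: Distance=5522
Step 3: ceil(5522/96)=58

58


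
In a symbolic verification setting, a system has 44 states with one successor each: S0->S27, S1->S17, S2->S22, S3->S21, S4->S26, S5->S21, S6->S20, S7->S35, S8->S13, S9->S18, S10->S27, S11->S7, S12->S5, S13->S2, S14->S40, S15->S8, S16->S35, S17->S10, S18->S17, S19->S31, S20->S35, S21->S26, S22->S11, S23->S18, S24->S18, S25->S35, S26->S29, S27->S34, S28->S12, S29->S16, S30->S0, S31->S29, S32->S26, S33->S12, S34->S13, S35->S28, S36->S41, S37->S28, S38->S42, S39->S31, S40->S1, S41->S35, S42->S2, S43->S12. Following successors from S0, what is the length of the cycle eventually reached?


Trace from S0 until a state repeats:
  S0 -> S27 -> S34 -> S13 -> S2 -> S22 -> S11 -> S7 -> S35 -> S28 -> S12 -> S5 -> S21 -> S26 -> S29 -> S16 -> S35
S35 first seen at step 8, revisited at step 16.
Cycle length = 16 - 8 = 8

8


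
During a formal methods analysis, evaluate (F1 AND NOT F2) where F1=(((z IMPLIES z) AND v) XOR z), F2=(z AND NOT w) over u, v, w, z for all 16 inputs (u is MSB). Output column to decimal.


F1 = (((z IMPLIES z) AND v) XOR z)
F2 = (z AND NOT w)
Counterexample to F1=>F2 is where F1=1 and F2=0.
Evaluate each row (bits = u,v,w,z, MSB first):
  row 0 [0000]: F1=0 F2=0 -> F1&~F2 -> 0
  row 1 [0001]: F1=1 F2=1 -> F1&~F2 -> 0
  row 2 [0010]: F1=0 F2=0 -> F1&~F2 -> 0
  row 3 [0011]: F1=1 F2=0 -> F1&~F2 -> 1
  row 4 [0100]: F1=1 F2=0 -> F1&~F2 -> 1
  row 5 [0101]: F1=0 F2=1 -> F1&~F2 -> 0
  row 6 [0110]: F1=1 F2=0 -> F1&~F2 -> 1
  row 7 [0111]: F1=0 F2=0 -> F1&~F2 -> 0
  row 8 [1000]: F1=0 F2=0 -> F1&~F2 -> 0
  row 9 [1001]: F1=1 F2=1 -> F1&~F2 -> 0
  row 10 [1010]: F1=0 F2=0 -> F1&~F2 -> 0
  row 11 [1011]: F1=1 F2=0 -> F1&~F2 -> 1
  row 12 [1100]: F1=1 F2=0 -> F1&~F2 -> 1
  row 13 [1101]: F1=0 F2=1 -> F1&~F2 -> 0
  row 14 [1110]: F1=1 F2=0 -> F1&~F2 -> 1
  row 15 [1111]: F1=0 F2=0 -> F1&~F2 -> 0
Full result column, 4 rows per line (u,v fixed per line; w,z runs 00..11 left to right):
  rows 0-3 [u,v=00]: 0001  = hex 1
  rows 4-7 [u,v=01]: 1010  = hex A
  rows 8-11 [u,v=10]: 0001  = hex 1
  rows 12-15 [u,v=11]: 1010  = hex A
Counterexample vector (row 0 .. row 15) = 0001101000011010
Output column grouped in 4s = 0001 1010 0001 1010 = 0x1A1A
Convert to decimal digit by digit (value = value*16 + digit):
  1 -> 1
  1*16 + 10 (A) = 26
  26*16 + 1 = 417
  417*16 + 10 (A) = 6682
Decimal = 6682

6682


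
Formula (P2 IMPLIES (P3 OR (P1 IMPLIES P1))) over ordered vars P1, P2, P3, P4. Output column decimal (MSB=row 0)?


Formula: (P2 IMPLIES (P3 OR (P1 IMPLIES P1))) over P1, P2, P3, P4 (16 rows)
Evaluate each row (bits = P1,P2,P3,P4, MSB first):
  row 0 [0000]: (0 IMPLIES (0 OR (0 IMPLIES 0))) -> 1
  row 1 [0001]: (0 IMPLIES (0 OR (0 IMPLIES 0))) -> 1
  row 2 [0010]: (0 IMPLIES (1 OR (0 IMPLIES 0))) -> 1
  row 3 [0011]: (0 IMPLIES (1 OR (0 IMPLIES 0))) -> 1
  row 4 [0100]: (1 IMPLIES (0 OR (0 IMPLIES 0))) -> 1
  row 5 [0101]: (1 IMPLIES (0 OR (0 IMPLIES 0))) -> 1
  row 6 [0110]: (1 IMPLIES (1 OR (0 IMPLIES 0))) -> 1
  row 7 [0111]: (1 IMPLIES (1 OR (0 IMPLIES 0))) -> 1
  row 8 [1000]: (0 IMPLIES (0 OR (1 IMPLIES 1))) -> 1
  row 9 [1001]: (0 IMPLIES (0 OR (1 IMPLIES 1))) -> 1
  row 10 [1010]: (0 IMPLIES (1 OR (1 IMPLIES 1))) -> 1
  row 11 [1011]: (0 IMPLIES (1 OR (1 IMPLIES 1))) -> 1
  row 12 [1100]: (1 IMPLIES (0 OR (1 IMPLIES 1))) -> 1
  row 13 [1101]: (1 IMPLIES (0 OR (1 IMPLIES 1))) -> 1
  row 14 [1110]: (1 IMPLIES (1 OR (1 IMPLIES 1))) -> 1
  row 15 [1111]: (1 IMPLIES (1 OR (1 IMPLIES 1))) -> 1
Full result column, 4 rows per line (P1,P2 fixed per line; P3,P4 runs 00..11 left to right):
  rows 0-3 [P1,P2=00]: 1111  = hex F
  rows 4-7 [P1,P2=01]: 1111  = hex F
  rows 8-11 [P1,P2=10]: 1111  = hex F
  rows 12-15 [P1,P2=11]: 1111  = hex F
Output column (row 0 .. row 15) = 1111111111111111
Output column grouped in 4s = 1111 1111 1111 1111 = 0xFFFF
Convert to decimal digit by digit (value = value*16 + digit):
  F -> 15
  15*16 + 15 (F) = 255
  255*16 + 15 (F) = 4095
  4095*16 + 15 (F) = 65535
Decimal = 65535

65535


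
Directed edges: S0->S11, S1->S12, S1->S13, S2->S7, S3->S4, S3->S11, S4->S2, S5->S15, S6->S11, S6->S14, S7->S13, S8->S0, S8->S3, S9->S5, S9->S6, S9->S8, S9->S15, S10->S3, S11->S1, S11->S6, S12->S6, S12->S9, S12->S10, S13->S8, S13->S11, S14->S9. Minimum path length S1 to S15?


BFS layer-by-layer from S1:
  dist 0: {S1}
  dist 1: {S12, S13}
  dist 2: {S6, S8, S9, S10, S11}
  dist 3: {S0, S3, S5, S14, S15}
  -> S15 reached at distance 3
Shortest path length = 3

3


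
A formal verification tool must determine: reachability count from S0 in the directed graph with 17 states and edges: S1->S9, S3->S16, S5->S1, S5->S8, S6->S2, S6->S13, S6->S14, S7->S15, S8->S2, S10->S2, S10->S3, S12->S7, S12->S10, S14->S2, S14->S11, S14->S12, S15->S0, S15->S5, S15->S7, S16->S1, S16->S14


BFS from S0:
  layer 0: {S0}
Reachable set: {S0}
Count = 1

1


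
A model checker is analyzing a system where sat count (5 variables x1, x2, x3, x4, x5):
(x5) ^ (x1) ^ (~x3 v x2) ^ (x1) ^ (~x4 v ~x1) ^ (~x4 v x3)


CNF with 6 clauses over 5 vars (32 assignments).
An assignment satisfies CNF iff every clause has >=1 true literal.
Check each row (bits = x1,x2,x3,x4,x5; clause T/F shown):
  row 0 [00000]: clauses=FFTFTT -> 0
  row 1 [00001]: clauses=TFTFTT -> 0
  row 2 [00010]: clauses=FFTFTF -> 0
  row 3 [00011]: clauses=TFTFTF -> 0
  row 4 [00100]: clauses=FFFFTT -> 0
  row 5 [00101]: clauses=TFFFTT -> 0
  row 6 [00110]: clauses=FFFFTT -> 0
  row 7 [00111]: clauses=TFFFTT -> 0
  row 8 [01000]: clauses=FFTFTT -> 0
  row 9 [01001]: clauses=TFTFTT -> 0
  row 10 [01010]: clauses=FFTFTF -> 0
  row 11 [01011]: clauses=TFTFTF -> 0
  row 12 [01100]: clauses=FFTFTT -> 0
  row 13 [01101]: clauses=TFTFTT -> 0
  row 14 [01110]: clauses=FFTFTT -> 0
  row 15 [01111]: clauses=TFTFTT -> 0
  row 16 [10000]: clauses=FTTTTT -> 0
  row 17 [10001]: clauses=TTTTTT -> 1
  row 18 [10010]: clauses=FTTTFF -> 0
  row 19 [10011]: clauses=TTTTFF -> 0
  row 20 [10100]: clauses=FTFTTT -> 0
  row 21 [10101]: clauses=TTFTTT -> 0
  row 22 [10110]: clauses=FTFTFT -> 0
  row 23 [10111]: clauses=TTFTFT -> 0
  row 24 [11000]: clauses=FTTTTT -> 0
  row 25 [11001]: clauses=TTTTTT -> 1
  row 26 [11010]: clauses=FTTTFF -> 0
  row 27 [11011]: clauses=TTTTFF -> 0
  row 28 [11100]: clauses=FTTTTT -> 0
  row 29 [11101]: clauses=TTTTTT -> 1
  row 30 [11110]: clauses=FTTTFT -> 0
  row 31 [11111]: clauses=TTTTFT -> 0
Full result column, 8 rows per line (x1,x2 fixed per line; x3,x4,x5 runs 000..111 left to right):
  rows 0-7 [x1,x2=00]: 00000000  (ones: 0)
  rows 8-15 [x1,x2=01]: 00000000  (ones: 0)
  rows 16-23 [x1,x2=10]: 01000000  (ones: 1)
  rows 24-31 [x1,x2=11]: 01000100  (ones: 2)
Satisfying assignments = 0+0+1+2 = 3

3


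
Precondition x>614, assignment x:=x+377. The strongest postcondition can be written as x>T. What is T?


Formula: sp(P, x:=E) = exists old_x. (x = E[old_x/x]) AND P[old_x/x] (old_x is the value of x before the assignment; eliminate old_x by solving x = E[old_x/x] for old_x)
Step 1: Precondition P: x>614, i.e. old_x > 614
Step 2: Assignment gives x = old_x + 377, so old_x = x - 377
Step 3: Substitute into P: x - 377 > 614
Step 4: Simplify: x > 614+377 = 991

991


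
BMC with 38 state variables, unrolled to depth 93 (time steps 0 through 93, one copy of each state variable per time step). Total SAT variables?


BMC unrolls to depth k, creating one copy of each state var for steps 0..k.
Step count = 93 + 1 = 94 (steps 0 through 93)
Vars per step = 38
Total = 38 * 94 = 3572

3572


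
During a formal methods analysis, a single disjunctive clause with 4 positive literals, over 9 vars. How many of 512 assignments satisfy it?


Step 1: Total=2^9=512
Step 2: Unsat when all 4 false: 2^5=32
Step 3: Sat=512-32=480

480


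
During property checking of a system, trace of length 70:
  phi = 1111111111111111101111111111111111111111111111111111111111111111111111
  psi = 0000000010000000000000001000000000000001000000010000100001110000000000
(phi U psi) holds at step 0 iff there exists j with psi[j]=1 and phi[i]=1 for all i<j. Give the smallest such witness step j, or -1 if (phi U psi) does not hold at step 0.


(phi U psi) at 0: need smallest j with psi[j]=1 and phi[i]=1 for all i in [0,j).
Scan from step 0:
  step 0: phi=1, psi=0 -> continue
  step 1: phi=1, psi=0 -> continue
  step 2: phi=1, psi=0 -> continue
  step 3: phi=1, psi=0 -> continue
  step 8: psi=1 and phi held for [0,8) -> witness found
Witness step = 8

8


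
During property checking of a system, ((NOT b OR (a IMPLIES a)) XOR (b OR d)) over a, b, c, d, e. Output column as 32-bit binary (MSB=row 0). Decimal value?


Formula: ((NOT b OR (a IMPLIES a)) XOR (b OR d)) over a, b, c, d, e (32 rows)
Evaluate each row (bits = a,b,c,d,e, MSB first):
  row 0 [00000]: ((NOT 0 OR (0 IMPLIES 0)) XOR (0 OR 0)) -> 1
  row 1 [00001]: ((NOT 0 OR (0 IMPLIES 0)) XOR (0 OR 0)) -> 1
  row 2 [00010]: ((NOT 0 OR (0 IMPLIES 0)) XOR (0 OR 1)) -> 0
  row 3 [00011]: ((NOT 0 OR (0 IMPLIES 0)) XOR (0 OR 1)) -> 0
  row 4 [00100]: ((NOT 0 OR (0 IMPLIES 0)) XOR (0 OR 0)) -> 1
  row 5 [00101]: ((NOT 0 OR (0 IMPLIES 0)) XOR (0 OR 0)) -> 1
  row 6 [00110]: ((NOT 0 OR (0 IMPLIES 0)) XOR (0 OR 1)) -> 0
  row 7 [00111]: ((NOT 0 OR (0 IMPLIES 0)) XOR (0 OR 1)) -> 0
  row 8 [01000]: ((NOT 1 OR (0 IMPLIES 0)) XOR (1 OR 0)) -> 0
  row 9 [01001]: ((NOT 1 OR (0 IMPLIES 0)) XOR (1 OR 0)) -> 0
  row 10 [01010]: ((NOT 1 OR (0 IMPLIES 0)) XOR (1 OR 1)) -> 0
  row 11 [01011]: ((NOT 1 OR (0 IMPLIES 0)) XOR (1 OR 1)) -> 0
  row 12 [01100]: ((NOT 1 OR (0 IMPLIES 0)) XOR (1 OR 0)) -> 0
  row 13 [01101]: ((NOT 1 OR (0 IMPLIES 0)) XOR (1 OR 0)) -> 0
  row 14 [01110]: ((NOT 1 OR (0 IMPLIES 0)) XOR (1 OR 1)) -> 0
  row 15 [01111]: ((NOT 1 OR (0 IMPLIES 0)) XOR (1 OR 1)) -> 0
  row 16 [10000]: ((NOT 0 OR (1 IMPLIES 1)) XOR (0 OR 0)) -> 1
  row 17 [10001]: ((NOT 0 OR (1 IMPLIES 1)) XOR (0 OR 0)) -> 1
  row 18 [10010]: ((NOT 0 OR (1 IMPLIES 1)) XOR (0 OR 1)) -> 0
  row 19 [10011]: ((NOT 0 OR (1 IMPLIES 1)) XOR (0 OR 1)) -> 0
  row 20 [10100]: ((NOT 0 OR (1 IMPLIES 1)) XOR (0 OR 0)) -> 1
  row 21 [10101]: ((NOT 0 OR (1 IMPLIES 1)) XOR (0 OR 0)) -> 1
  row 22 [10110]: ((NOT 0 OR (1 IMPLIES 1)) XOR (0 OR 1)) -> 0
  row 23 [10111]: ((NOT 0 OR (1 IMPLIES 1)) XOR (0 OR 1)) -> 0
  row 24 [11000]: ((NOT 1 OR (1 IMPLIES 1)) XOR (1 OR 0)) -> 0
  row 25 [11001]: ((NOT 1 OR (1 IMPLIES 1)) XOR (1 OR 0)) -> 0
  row 26 [11010]: ((NOT 1 OR (1 IMPLIES 1)) XOR (1 OR 1)) -> 0
  row 27 [11011]: ((NOT 1 OR (1 IMPLIES 1)) XOR (1 OR 1)) -> 0
  row 28 [11100]: ((NOT 1 OR (1 IMPLIES 1)) XOR (1 OR 0)) -> 0
  row 29 [11101]: ((NOT 1 OR (1 IMPLIES 1)) XOR (1 OR 0)) -> 0
  row 30 [11110]: ((NOT 1 OR (1 IMPLIES 1)) XOR (1 OR 1)) -> 0
  row 31 [11111]: ((NOT 1 OR (1 IMPLIES 1)) XOR (1 OR 1)) -> 0
Full result column, 4 rows per line (a,b,c fixed per line; d,e runs 00..11 left to right):
  rows 0-3 [a,b,c=000]: 1100  = hex C
  rows 4-7 [a,b,c=001]: 1100  = hex C
  rows 8-11 [a,b,c=010]: 0000  = hex 0
  rows 12-15 [a,b,c=011]: 0000  = hex 0
  rows 16-19 [a,b,c=100]: 1100  = hex C
  rows 20-23 [a,b,c=101]: 1100  = hex C
  rows 24-27 [a,b,c=110]: 0000  = hex 0
  rows 28-31 [a,b,c=111]: 0000  = hex 0
Output column (row 0 .. row 31) = 11001100000000001100110000000000
Output column grouped in 4s = 1100 1100 0000 0000 1100 1100 0000 0000 = 0xCC00CC00
Convert to decimal digit by digit (value = value*16 + digit):
  C -> 12
  12*16 + 12 (C) = 204
  204*16 + 0 = 3264
  3264*16 + 0 = 52224
  52224*16 + 12 (C) = 835596
  835596*16 + 12 (C) = 13369548
  13369548*16 + 0 = 213912768
  213912768*16 + 0 = 3422604288
Decimal = 3422604288

3422604288


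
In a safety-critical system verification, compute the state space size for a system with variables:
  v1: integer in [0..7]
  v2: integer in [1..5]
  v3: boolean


State space = product of domain sizes of all variables.
Domain sizes:
  v1 (integer in [0..7]): 8
  v2 (integer in [1..5]): 5
  v3 (boolean): 2
Product = 8 * 5 * 2 = 80

80


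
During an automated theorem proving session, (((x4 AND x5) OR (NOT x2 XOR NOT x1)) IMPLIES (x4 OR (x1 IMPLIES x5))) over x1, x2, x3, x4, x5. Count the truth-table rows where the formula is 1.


Formula: (((x4 AND x5) OR (NOT x2 XOR NOT x1)) IMPLIES (x4 OR (x1 IMPLIES x5))) over 5 vars (32 rows)
Evaluate each row (x1, x2, x3, x4, x5 as bits, MSB first):
  row 0 [00000]: (((0 AND 0) OR (NOT 0 XOR NOT 0)) IMPLIES (0 OR (0 IMPLIES 0))) -> 1
  row 1 [00001]: (((0 AND 1) OR (NOT 0 XOR NOT 0)) IMPLIES (0 OR (0 IMPLIES 1))) -> 1
  row 2 [00010]: (((1 AND 0) OR (NOT 0 XOR NOT 0)) IMPLIES (1 OR (0 IMPLIES 0))) -> 1
  row 3 [00011]: (((1 AND 1) OR (NOT 0 XOR NOT 0)) IMPLIES (1 OR (0 IMPLIES 1))) -> 1
  row 4 [00100]: (((0 AND 0) OR (NOT 0 XOR NOT 0)) IMPLIES (0 OR (0 IMPLIES 0))) -> 1
  row 5 [00101]: (((0 AND 1) OR (NOT 0 XOR NOT 0)) IMPLIES (0 OR (0 IMPLIES 1))) -> 1
  row 6 [00110]: (((1 AND 0) OR (NOT 0 XOR NOT 0)) IMPLIES (1 OR (0 IMPLIES 0))) -> 1
  row 7 [00111]: (((1 AND 1) OR (NOT 0 XOR NOT 0)) IMPLIES (1 OR (0 IMPLIES 1))) -> 1
  row 8 [01000]: (((0 AND 0) OR (NOT 1 XOR NOT 0)) IMPLIES (0 OR (0 IMPLIES 0))) -> 1
  row 9 [01001]: (((0 AND 1) OR (NOT 1 XOR NOT 0)) IMPLIES (0 OR (0 IMPLIES 1))) -> 1
  row 10 [01010]: (((1 AND 0) OR (NOT 1 XOR NOT 0)) IMPLIES (1 OR (0 IMPLIES 0))) -> 1
  row 11 [01011]: (((1 AND 1) OR (NOT 1 XOR NOT 0)) IMPLIES (1 OR (0 IMPLIES 1))) -> 1
  row 12 [01100]: (((0 AND 0) OR (NOT 1 XOR NOT 0)) IMPLIES (0 OR (0 IMPLIES 0))) -> 1
  row 13 [01101]: (((0 AND 1) OR (NOT 1 XOR NOT 0)) IMPLIES (0 OR (0 IMPLIES 1))) -> 1
  row 14 [01110]: (((1 AND 0) OR (NOT 1 XOR NOT 0)) IMPLIES (1 OR (0 IMPLIES 0))) -> 1
  row 15 [01111]: (((1 AND 1) OR (NOT 1 XOR NOT 0)) IMPLIES (1 OR (0 IMPLIES 1))) -> 1
  row 16 [10000]: (((0 AND 0) OR (NOT 0 XOR NOT 1)) IMPLIES (0 OR (1 IMPLIES 0))) -> 0
  row 17 [10001]: (((0 AND 1) OR (NOT 0 XOR NOT 1)) IMPLIES (0 OR (1 IMPLIES 1))) -> 1
  row 18 [10010]: (((1 AND 0) OR (NOT 0 XOR NOT 1)) IMPLIES (1 OR (1 IMPLIES 0))) -> 1
  row 19 [10011]: (((1 AND 1) OR (NOT 0 XOR NOT 1)) IMPLIES (1 OR (1 IMPLIES 1))) -> 1
  row 20 [10100]: (((0 AND 0) OR (NOT 0 XOR NOT 1)) IMPLIES (0 OR (1 IMPLIES 0))) -> 0
  row 21 [10101]: (((0 AND 1) OR (NOT 0 XOR NOT 1)) IMPLIES (0 OR (1 IMPLIES 1))) -> 1
  row 22 [10110]: (((1 AND 0) OR (NOT 0 XOR NOT 1)) IMPLIES (1 OR (1 IMPLIES 0))) -> 1
  row 23 [10111]: (((1 AND 1) OR (NOT 0 XOR NOT 1)) IMPLIES (1 OR (1 IMPLIES 1))) -> 1
  row 24 [11000]: (((0 AND 0) OR (NOT 1 XOR NOT 1)) IMPLIES (0 OR (1 IMPLIES 0))) -> 1
  row 25 [11001]: (((0 AND 1) OR (NOT 1 XOR NOT 1)) IMPLIES (0 OR (1 IMPLIES 1))) -> 1
  row 26 [11010]: (((1 AND 0) OR (NOT 1 XOR NOT 1)) IMPLIES (1 OR (1 IMPLIES 0))) -> 1
  row 27 [11011]: (((1 AND 1) OR (NOT 1 XOR NOT 1)) IMPLIES (1 OR (1 IMPLIES 1))) -> 1
  row 28 [11100]: (((0 AND 0) OR (NOT 1 XOR NOT 1)) IMPLIES (0 OR (1 IMPLIES 0))) -> 1
  row 29 [11101]: (((0 AND 1) OR (NOT 1 XOR NOT 1)) IMPLIES (0 OR (1 IMPLIES 1))) -> 1
  row 30 [11110]: (((1 AND 0) OR (NOT 1 XOR NOT 1)) IMPLIES (1 OR (1 IMPLIES 0))) -> 1
  row 31 [11111]: (((1 AND 1) OR (NOT 1 XOR NOT 1)) IMPLIES (1 OR (1 IMPLIES 1))) -> 1
Full result column, 8 rows per line (x1,x2 fixed per line; x3,x4,x5 runs 000..111 left to right):
  rows 0-7 [x1,x2=00]: 11111111  (ones: 8)
  rows 8-15 [x1,x2=01]: 11111111  (ones: 8)
  rows 16-23 [x1,x2=10]: 01110111  (ones: 6)
  rows 24-31 [x1,x2=11]: 11111111  (ones: 8)
Count of 1-rows = 8+8+6+8 = 30

30


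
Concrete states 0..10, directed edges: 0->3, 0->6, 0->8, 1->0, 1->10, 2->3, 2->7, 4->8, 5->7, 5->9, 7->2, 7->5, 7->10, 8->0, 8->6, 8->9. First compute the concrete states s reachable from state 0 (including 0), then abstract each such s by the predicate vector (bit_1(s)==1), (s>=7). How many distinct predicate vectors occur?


BFS from 0:
Concrete reachable: {0, 3, 6, 8, 9}
Abstract via predicates (bit_1(s)==1), (s>=7):
  (0,0) <- {0}
  (0,1) <- {8, 9}
  (1,0) <- {3, 6}
Distinct abstract states = 3

3


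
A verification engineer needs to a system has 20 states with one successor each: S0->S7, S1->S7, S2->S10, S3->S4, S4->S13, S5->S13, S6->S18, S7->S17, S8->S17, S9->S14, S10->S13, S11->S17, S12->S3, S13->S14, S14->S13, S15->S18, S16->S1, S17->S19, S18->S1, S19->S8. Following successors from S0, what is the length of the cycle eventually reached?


Trace from S0 until a state repeats:
  S0 -> S7 -> S17 -> S19 -> S8 -> S17
S17 first seen at step 2, revisited at step 5.
Cycle length = 5 - 2 = 3

3


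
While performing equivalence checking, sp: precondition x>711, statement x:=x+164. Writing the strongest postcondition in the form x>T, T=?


Formula: sp(P, x:=E) = exists old_x. (x = E[old_x/x]) AND P[old_x/x] (old_x is the value of x before the assignment; eliminate old_x by solving x = E[old_x/x] for old_x)
Step 1: Precondition P: x>711, i.e. old_x > 711
Step 2: Assignment gives x = old_x + 164, so old_x = x - 164
Step 3: Substitute into P: x - 164 > 711
Step 4: Simplify: x > 711+164 = 875

875
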